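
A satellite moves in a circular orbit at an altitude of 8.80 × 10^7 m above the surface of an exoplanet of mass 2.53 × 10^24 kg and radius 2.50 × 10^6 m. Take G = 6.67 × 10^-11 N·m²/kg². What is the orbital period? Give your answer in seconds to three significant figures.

r = R + h = 2.50 × 10^6 + 8.80 × 10^7 = 9.050 × 10^7 m. Gravity provides the centripetal force: G M m / r² = m v² / r ⇒ v = √(GM/r) = 1366 m/s.
T = 2πr/v = 2π × 9.050 × 10^7 / 1366 = 416400 s.

416000 s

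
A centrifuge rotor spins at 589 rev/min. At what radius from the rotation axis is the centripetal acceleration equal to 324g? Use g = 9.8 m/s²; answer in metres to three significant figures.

0.835 m

ω = 589 rev/min × 2π/60 = 61.68 rad/s.
a_c = ω²r = 324g ⇒ r = 324 × 9.8 / (61.68)² = 3175/3804 = 0.8346 m.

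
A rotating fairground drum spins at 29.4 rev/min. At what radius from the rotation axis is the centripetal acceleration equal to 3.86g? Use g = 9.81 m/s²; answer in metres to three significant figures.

3.99 m

ω = 29.4 rev/min × 2π/60 = 3.079 rad/s.
a_c = ω²r = 3.86g ⇒ r = 3.86 × 9.81 / (3.079)² = 37.87/9.479 = 3.995 m.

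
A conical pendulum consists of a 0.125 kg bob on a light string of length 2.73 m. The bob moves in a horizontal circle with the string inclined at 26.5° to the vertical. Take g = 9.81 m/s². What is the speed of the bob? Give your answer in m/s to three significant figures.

2.44 m/s

The radius of the circle is r = L sinθ = 2.73 × sin 26.5° = 1.218 m.
Horizontally T sinθ = mv²/r and vertically T cosθ = mg, so tanθ = v²/(rg).
v = √(r g tanθ) = √(1.218 × 9.81 × 0.4986) = √5.958 = 2.441 m/s.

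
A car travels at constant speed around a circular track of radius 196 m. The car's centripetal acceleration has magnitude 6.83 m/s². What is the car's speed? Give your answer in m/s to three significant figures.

36.6 m/s

a_c = v²/r ⇒ v = √(a_c · r) = √(6.83 × 196) = √1339 = 36.59 m/s.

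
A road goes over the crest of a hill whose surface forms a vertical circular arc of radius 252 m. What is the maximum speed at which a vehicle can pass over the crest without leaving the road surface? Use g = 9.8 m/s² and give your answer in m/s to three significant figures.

At the crest the centre of the circle is below the vehicle, so the net downward (centripetal) force is mg − N = mv²/r.
The vehicle leaves the road when N → 0, giving v_max = √(g r) = √(9.8 × 252) = 49.70 m/s.

49.7 m/s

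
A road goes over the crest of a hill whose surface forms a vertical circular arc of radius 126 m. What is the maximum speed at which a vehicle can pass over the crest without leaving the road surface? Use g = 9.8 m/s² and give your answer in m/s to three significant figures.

At the crest the centre of the circle is below the vehicle, so the net downward (centripetal) force is mg − N = mv²/r.
The vehicle leaves the road when N → 0, giving v_max = √(g r) = √(9.8 × 126) = 35.14 m/s.

35.1 m/s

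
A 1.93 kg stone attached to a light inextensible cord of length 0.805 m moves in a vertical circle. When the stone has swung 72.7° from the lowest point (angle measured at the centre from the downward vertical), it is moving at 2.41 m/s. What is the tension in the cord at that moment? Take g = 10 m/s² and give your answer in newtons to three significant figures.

19.7 N

Take the radial direction toward the centre of the circle as positive. The component of the weight along the string toward the centre is −mg cos φ (φ measured from the bottom), so Newton's second law along the string gives T − mg cos φ = m v²/r.
cos 72.7° = 0.2974, so T = m(v²/r + g cos φ) = 1.93 × ((2.41)²/0.805 + 10.0 × 0.2974) = 1.93 × (7.215 + (2.974)) = 1.93 × 10.19 = 19.66 N.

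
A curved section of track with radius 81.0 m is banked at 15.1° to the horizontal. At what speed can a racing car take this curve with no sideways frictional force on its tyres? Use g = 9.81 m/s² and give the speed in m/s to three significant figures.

14.6 m/s

On a frictionless banked curve, N sinθ = mv²/r and N cosθ = mg, so tanθ = v²/(rg).
v = √(r g tanθ) = √(81.0 × 9.81 × tan 15.1°) = √(81.0 × 9.81 × 0.2698) = √214.4 = 14.64 m/s.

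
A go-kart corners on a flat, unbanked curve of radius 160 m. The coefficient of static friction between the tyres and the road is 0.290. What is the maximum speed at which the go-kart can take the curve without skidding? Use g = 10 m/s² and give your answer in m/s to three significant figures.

21.5 m/s

Friction provides the centripetal force on a flat curve. At maximum speed it is at its limiting value: μ_s m g = m v²/r.
Mass cancels: v_max = √(μ_s g r) = √(0.290 × 10.0 × 160) = √464.0 = 21.54 m/s.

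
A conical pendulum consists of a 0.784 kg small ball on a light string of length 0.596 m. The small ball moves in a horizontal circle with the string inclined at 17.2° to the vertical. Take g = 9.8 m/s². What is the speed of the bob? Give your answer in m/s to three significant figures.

0.731 m/s

The radius of the circle is r = L sinθ = 0.596 × sin 17.2° = 0.1762 m.
Horizontally T sinθ = mv²/r and vertically T cosθ = mg, so tanθ = v²/(rg).
v = √(r g tanθ) = √(0.1762 × 9.8 × 0.3096) = √0.5346 = 0.7312 m/s.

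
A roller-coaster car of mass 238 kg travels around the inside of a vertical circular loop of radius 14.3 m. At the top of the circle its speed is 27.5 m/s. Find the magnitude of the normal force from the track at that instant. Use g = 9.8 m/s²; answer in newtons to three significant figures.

At the top, both N and the weight mg point inward (toward the centre), so N + mg = mv²/r.
N = m(v²/r − g) = 238 × ((27.5)²/14.3 − 9.8) = 238 × (52.88 − 9.8) = 238 × 43.08 = 10250 N.

10300 N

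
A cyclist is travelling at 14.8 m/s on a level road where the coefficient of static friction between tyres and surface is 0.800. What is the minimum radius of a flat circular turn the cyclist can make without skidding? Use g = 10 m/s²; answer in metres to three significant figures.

27.4 m

At the limit, μ_s m g = m v²/r, so r_min = v²/(μ_s g) = (14.8)²/(0.800 × 10.0) = 219.0/8.000 = 27.38 m.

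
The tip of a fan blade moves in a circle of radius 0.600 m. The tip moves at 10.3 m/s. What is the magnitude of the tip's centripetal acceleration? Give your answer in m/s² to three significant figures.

a_c = v²/r = (10.30)²/0.600 = 106.1/0.600 = 176.8 m/s².

177 m/s²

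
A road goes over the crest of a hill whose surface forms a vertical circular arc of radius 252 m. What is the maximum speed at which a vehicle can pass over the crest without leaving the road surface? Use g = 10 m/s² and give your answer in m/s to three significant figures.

50.2 m/s

At the crest the centre of the circle is below the vehicle, so the net downward (centripetal) force is mg − N = mv²/r.
The vehicle leaves the road when N → 0, giving v_max = √(g r) = √(10.0 × 252) = 50.20 m/s.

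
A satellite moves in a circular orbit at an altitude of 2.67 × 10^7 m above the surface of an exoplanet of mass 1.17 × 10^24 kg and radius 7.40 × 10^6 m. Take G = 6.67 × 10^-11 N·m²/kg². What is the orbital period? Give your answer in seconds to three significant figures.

r = R + h = 7.40 × 10^6 + 2.67 × 10^7 = 3.410 × 10^7 m. Gravity provides the centripetal force: G M m / r² = m v² / r ⇒ v = √(GM/r) = 1513 m/s.
T = 2πr/v = 2π × 3.410 × 10^7 / 1513 = 141600 s.

142000 s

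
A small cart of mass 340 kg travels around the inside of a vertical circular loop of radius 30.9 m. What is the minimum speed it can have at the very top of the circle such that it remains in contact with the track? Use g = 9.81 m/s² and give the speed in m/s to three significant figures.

17.4 m/s

At the top, both weight mg and N point toward the centre: N + mg = mv²/r.
At minimum speed N → 0, so mg = mv_min²/r ⇒ v_min = √(g r) = √(9.81 × 30.9) = 17.41 m/s.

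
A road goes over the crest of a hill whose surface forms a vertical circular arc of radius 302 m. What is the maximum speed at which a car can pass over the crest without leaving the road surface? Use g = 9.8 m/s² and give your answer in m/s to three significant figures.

At the crest the centre of the circle is below the car, so the net downward (centripetal) force is mg − N = mv²/r.
The car leaves the road when N → 0, giving v_max = √(g r) = √(9.8 × 302) = 54.40 m/s.

54.4 m/s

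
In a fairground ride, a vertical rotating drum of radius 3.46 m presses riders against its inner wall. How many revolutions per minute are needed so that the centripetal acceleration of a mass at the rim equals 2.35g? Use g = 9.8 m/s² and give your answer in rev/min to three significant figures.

24.6 rev/min

Require ω²r = 2.35g, so ω = √(2.35 × 9.8/3.46) = 2.580 rad/s.
In rev/min: ω × 60/(2π) = 2.580 × 60/(2π) = 24.64 rev/min.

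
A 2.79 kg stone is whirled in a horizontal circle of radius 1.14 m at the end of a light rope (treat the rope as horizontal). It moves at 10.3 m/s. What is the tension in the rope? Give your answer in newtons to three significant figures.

260 N

The tension is the only horizontal force, so it supplies the full centripetal force: T = m v²/r = 2.79 × (10.30)²/1.14 = 2.79 × 106.1/1.14 = 259.6 N.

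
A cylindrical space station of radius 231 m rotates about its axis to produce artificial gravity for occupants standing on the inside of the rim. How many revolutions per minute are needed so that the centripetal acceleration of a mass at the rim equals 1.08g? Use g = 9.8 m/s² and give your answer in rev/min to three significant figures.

2.04 rev/min

Require ω²r = 1.08g, so ω = √(1.08 × 9.8/231) = 0.2141 rad/s.
In rev/min: ω × 60/(2π) = 0.2141 × 60/(2π) = 2.044 rev/min.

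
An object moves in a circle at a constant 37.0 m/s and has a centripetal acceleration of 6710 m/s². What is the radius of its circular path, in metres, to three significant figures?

0.204 m

a_c = v²/r ⇒ r = v²/a_c = (37.0)²/6710 = 1369/6710 = 0.2040 m.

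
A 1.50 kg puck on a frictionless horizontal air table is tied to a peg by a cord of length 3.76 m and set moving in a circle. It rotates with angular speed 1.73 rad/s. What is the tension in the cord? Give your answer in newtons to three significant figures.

16.9 N

v = ωr = 1.73 × 3.76 = 6.505 m/s.
The tension is the only horizontal force, so it supplies the full centripetal force: T = m v²/r = 1.50 × (6.505)²/3.76 = 1.50 × 42.31/3.76 = 16.88 N.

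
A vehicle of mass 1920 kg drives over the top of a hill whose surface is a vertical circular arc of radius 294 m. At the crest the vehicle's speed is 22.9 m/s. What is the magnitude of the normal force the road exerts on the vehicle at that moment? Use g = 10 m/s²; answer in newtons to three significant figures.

15800 N

At the crest the centripetal acceleration points downward (toward the centre of the arc), so mg − N = mv²/r.
N = m(g − v²/r) = 1920 × (10.0 − (22.9)²/294) = 1920 × (10.0 − 1.784) = 1920 × 8.216 = 15780 N.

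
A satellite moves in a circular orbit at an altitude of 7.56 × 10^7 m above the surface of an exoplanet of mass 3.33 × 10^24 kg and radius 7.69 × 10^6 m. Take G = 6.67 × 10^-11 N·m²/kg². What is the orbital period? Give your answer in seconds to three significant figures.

r = R + h = 7.69 × 10^6 + 7.56 × 10^7 = 8.329 × 10^7 m. Gravity provides the centripetal force: G M m / r² = m v² / r ⇒ v = √(GM/r) = 1633 m/s.
T = 2πr/v = 2π × 8.329 × 10^7 / 1633 = 320500 s.

320000 s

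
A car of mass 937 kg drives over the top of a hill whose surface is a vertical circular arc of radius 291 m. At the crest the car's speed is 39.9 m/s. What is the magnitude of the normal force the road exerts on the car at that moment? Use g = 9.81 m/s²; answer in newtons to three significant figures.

At the crest the centripetal acceleration points downward (toward the centre of the arc), so mg − N = mv²/r.
N = m(g − v²/r) = 937 × (9.81 − (39.9)²/291) = 937 × (9.81 − 5.471) = 937 × 4.339 = 4066 N.

4070 N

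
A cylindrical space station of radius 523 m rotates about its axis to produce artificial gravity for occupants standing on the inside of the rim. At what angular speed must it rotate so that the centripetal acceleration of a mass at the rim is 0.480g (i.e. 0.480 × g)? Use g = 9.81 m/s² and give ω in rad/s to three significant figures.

0.0949 rad/s

Centripetal acceleration a_c = ω²r. Setting ω²r = 0.480g:
ω = √(0.480g / r) = √(0.480 × 9.81 / 523) = √0.009003 = 0.09489 rad/s.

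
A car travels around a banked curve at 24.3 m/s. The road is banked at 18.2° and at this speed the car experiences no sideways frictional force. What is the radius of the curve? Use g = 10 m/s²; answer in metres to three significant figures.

180 m

Frictionless banking: tanθ = v²/(rg), so r = v²/(g tanθ).
r = (24.3)²/(10.0 × tan 18.2°) = 590.5/(10.0 × 0.3288) = 590.5/3.288 = 179.6 m.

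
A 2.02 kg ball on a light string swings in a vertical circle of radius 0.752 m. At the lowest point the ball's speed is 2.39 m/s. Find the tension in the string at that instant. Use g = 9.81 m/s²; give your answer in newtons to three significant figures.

35.2 N

At the lowest point, T points up (toward the centre) and the weight mg points down (away from the centre), so the net inward force is T − mg = mv²/r.
T = m(v²/r + g) = 2.02 × ((2.39)²/0.752 + 9.81) = 2.02 × (7.596 + 9.81) = 2.02 × 17.41 = 35.16 N.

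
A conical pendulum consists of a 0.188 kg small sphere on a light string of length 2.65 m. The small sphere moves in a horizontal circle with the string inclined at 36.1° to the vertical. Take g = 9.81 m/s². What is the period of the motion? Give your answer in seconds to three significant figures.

2.94 s

r = L sinθ = 1.561 m. From T sinθ = mω²r and T cosθ = mg: tanθ = ω²r/g, so ω² = g tanθ / r = g/(L cosθ).
ω = √(g/(L cosθ)) = √(9.81/(2.65 × 0.8080)) = √4.582 = 2.140 rad/s.
Period = 2π/ω = 2.935 s.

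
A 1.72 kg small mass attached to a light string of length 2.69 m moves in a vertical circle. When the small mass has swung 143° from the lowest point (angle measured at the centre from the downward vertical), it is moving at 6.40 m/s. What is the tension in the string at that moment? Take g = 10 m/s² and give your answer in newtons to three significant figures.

Take the radial direction toward the centre of the circle as positive. The component of the weight along the string toward the centre is −mg cos φ (φ measured from the bottom), so Newton's second law along the string gives T − mg cos φ = m v²/r.
cos 143° = -0.7986, so T = m(v²/r + g cos φ) = 1.72 × ((6.40)²/2.69 + 10.0 × -0.7986) = 1.72 × (15.23 + (-7.986)) = 1.72 × 7.240 = 12.45 N.

12.5 N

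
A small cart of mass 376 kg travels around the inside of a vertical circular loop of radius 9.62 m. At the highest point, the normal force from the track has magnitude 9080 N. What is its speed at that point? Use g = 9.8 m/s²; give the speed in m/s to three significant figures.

18.1 m/s

At the top, N + mg = mv²/r, so v = √(r(N/m + g)) = √(9.62 × (9080/376 + 9.8)) = √(9.62 × 33.95) = √326.6 = 18.07 m/s.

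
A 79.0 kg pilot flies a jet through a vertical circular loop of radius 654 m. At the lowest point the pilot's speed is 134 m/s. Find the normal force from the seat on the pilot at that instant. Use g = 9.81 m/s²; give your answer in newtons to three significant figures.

2940 N

At the lowest point, N points up (toward the centre) and the weight mg points down (away from the centre), so the net inward force is N − mg = mv²/r.
N = m(v²/r + g) = 79.0 × ((134)²/654 + 9.81) = 79.0 × (27.46 + 9.81) = 79.0 × 37.27 = 2944 N.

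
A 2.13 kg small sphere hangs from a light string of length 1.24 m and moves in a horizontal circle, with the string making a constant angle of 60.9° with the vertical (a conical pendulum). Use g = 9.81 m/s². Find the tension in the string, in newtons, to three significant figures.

Vertically the bob has no acceleration, so T cosθ = mg.
T = mg/cosθ = 2.13 × 9.81 / cos 60.9° = 20.90/0.4863 = 42.96 N.

43.0 N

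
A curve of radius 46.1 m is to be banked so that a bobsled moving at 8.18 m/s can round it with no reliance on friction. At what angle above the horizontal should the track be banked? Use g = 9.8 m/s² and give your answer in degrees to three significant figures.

For a frictionless banked turn: horizontally N sinθ = mv²/r and vertically N cosθ = mg.
Dividing: tanθ = v²/(r g) = (8.18)²/(46.1 × 9.8) = 66.91/451.8 = 0.1481.
θ = arctan(0.1481) = 8.425°.

8.42°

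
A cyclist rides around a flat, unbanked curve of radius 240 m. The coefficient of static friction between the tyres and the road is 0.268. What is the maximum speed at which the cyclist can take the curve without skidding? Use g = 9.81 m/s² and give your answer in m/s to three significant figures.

The only inward force on a level bend is static friction, so at the limit f_s = μ_s N = μ_s m g = m v²/r.
Mass cancels: v_max = √(μ_s g r) = √(0.268 × 9.81 × 240) = √631.0 = 25.12 m/s.

25.1 m/s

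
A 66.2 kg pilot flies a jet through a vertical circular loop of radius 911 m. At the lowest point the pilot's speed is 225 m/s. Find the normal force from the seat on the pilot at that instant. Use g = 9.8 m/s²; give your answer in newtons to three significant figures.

4330 N

At the lowest point, N points up (toward the centre) and the weight mg points down (away from the centre), so the net inward force is N − mg = mv²/r.
N = m(v²/r + g) = 66.2 × ((225)²/911 + 9.8) = 66.2 × (55.57 + 9.8) = 66.2 × 65.37 = 4328 N.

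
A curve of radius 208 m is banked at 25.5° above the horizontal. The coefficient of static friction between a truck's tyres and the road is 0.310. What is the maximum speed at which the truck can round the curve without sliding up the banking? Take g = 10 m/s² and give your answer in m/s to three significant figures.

At the maximum speed, friction acts down the slope at its limiting value f = μN. Radially (horizontal, toward centre): N sinθ + μN cosθ = mv²/r. Vertically: N cosθ − μN sinθ = mg.
Dividing: v² = r g (sinθ + μcosθ)/(cosθ − μsinθ).
sinθ + μcosθ = 0.4305 + 0.310×0.9026 = 0.7103; cosθ − μsinθ = 0.9026 − 0.310×0.4305 = 0.7691.
v² = 208 × 10.0 × 0.7103/0.7691 = 1921 m²/s², so v = 43.83 m/s.

43.8 m/s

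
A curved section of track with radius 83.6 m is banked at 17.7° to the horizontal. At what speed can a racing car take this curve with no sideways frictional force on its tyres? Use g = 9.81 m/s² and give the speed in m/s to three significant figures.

On a frictionless banked curve, N sinθ = mv²/r and N cosθ = mg, so tanθ = v²/(rg).
v = √(r g tanθ) = √(83.6 × 9.81 × tan 17.7°) = √(83.6 × 9.81 × 0.3191) = √261.7 = 16.18 m/s.

16.2 m/s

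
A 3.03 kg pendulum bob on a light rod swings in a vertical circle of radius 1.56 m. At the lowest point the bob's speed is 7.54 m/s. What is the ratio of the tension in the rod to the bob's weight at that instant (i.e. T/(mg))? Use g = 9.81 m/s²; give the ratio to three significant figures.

At the bottom, T − mg = mv²/r, so T = m(v²/r + g) and T/(mg) = v²/(rg) + 1 = (7.54)²/(1.56 × 9.81) + 1 = 3.715 + 1 = 4.715.

4.71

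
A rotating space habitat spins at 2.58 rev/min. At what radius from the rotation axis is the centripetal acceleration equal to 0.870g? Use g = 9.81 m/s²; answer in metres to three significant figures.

117 m

ω = 2.58 rev/min × 2π/60 = 0.2702 rad/s.
a_c = ω²r = 0.870g ⇒ r = 0.870 × 9.81 / (0.2702)² = 8.535/0.07300 = 116.9 m.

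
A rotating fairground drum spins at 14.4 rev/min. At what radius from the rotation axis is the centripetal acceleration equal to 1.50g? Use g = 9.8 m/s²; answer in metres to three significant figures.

6.46 m

ω = 14.4 rev/min × 2π/60 = 1.508 rad/s.
a_c = ω²r = 1.50g ⇒ r = 1.50 × 9.8 / (1.508)² = 14.70/2.274 = 6.465 m.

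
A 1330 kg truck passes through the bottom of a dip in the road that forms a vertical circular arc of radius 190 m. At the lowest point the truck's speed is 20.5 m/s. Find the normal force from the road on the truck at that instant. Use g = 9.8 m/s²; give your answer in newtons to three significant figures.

16000 N

At the lowest point, N points up (toward the centre) and the weight mg points down (away from the centre), so the net inward force is N − mg = mv²/r.
N = m(v²/r + g) = 1330 × ((20.5)²/190 + 9.8) = 1330 × (2.212 + 9.8) = 1330 × 12.01 = 15980 N.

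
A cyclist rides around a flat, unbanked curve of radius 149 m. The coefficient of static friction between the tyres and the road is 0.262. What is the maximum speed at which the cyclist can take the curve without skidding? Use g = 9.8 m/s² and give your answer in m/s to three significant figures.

19.6 m/s

The only inward force on a level bend is static friction, so at the limit f_s = μ_s N = μ_s m g = m v²/r.
Mass cancels: v_max = √(μ_s g r) = √(0.262 × 9.8 × 149) = √382.6 = 19.56 m/s.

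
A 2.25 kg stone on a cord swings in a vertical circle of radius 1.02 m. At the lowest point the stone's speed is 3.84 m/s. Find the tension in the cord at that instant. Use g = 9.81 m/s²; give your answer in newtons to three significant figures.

54.6 N

At the lowest point, T points up (toward the centre) and the weight mg points down (away from the centre), so the net inward force is T − mg = mv²/r.
T = m(v²/r + g) = 2.25 × ((3.84)²/1.02 + 9.81) = 2.25 × (14.46 + 9.81) = 2.25 × 24.27 = 54.60 N.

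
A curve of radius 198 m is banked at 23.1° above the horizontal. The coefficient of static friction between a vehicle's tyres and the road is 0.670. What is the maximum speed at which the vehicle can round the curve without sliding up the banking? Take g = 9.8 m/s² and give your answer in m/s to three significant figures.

54.6 m/s

At the maximum speed, friction acts down the slope at its limiting value f = μN. Radially (horizontal, toward centre): N sinθ + μN cosθ = mv²/r. Vertically: N cosθ − μN sinθ = mg.
Dividing: v² = r g (sinθ + μcosθ)/(cosθ − μsinθ).
sinθ + μcosθ = 0.3923 + 0.670×0.9198 = 1.009; cosθ − μsinθ = 0.9198 − 0.670×0.3923 = 0.6570.
v² = 198 × 9.8 × 1.009/0.6570 = 2979 m²/s², so v = 54.58 m/s.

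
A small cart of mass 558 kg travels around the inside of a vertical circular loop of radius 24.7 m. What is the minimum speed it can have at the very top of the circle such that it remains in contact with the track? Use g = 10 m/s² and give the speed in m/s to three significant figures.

15.7 m/s

At the highest point the centre is directly below, so both the weight and N act inward: N + mg = mv²/r.
At minimum speed N → 0, so mg = mv_min²/r ⇒ v_min = √(g r) = √(10.0 × 24.7) = 15.72 m/s.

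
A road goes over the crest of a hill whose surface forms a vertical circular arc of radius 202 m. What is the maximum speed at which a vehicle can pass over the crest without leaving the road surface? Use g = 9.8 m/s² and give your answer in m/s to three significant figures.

44.5 m/s

At the crest the centre of the circle is below the vehicle, so the net downward (centripetal) force is mg − N = mv²/r.
The vehicle leaves the road when N → 0, giving v_max = √(g r) = √(9.8 × 202) = 44.49 m/s.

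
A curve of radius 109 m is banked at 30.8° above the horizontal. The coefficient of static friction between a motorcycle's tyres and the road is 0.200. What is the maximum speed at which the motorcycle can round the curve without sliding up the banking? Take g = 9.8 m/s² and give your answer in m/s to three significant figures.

At the maximum speed, friction acts down the slope at its limiting value f = μN. Radially (horizontal, toward centre): N sinθ + μN cosθ = mv²/r. Vertically: N cosθ − μN sinθ = mg.
Dividing: v² = r g (sinθ + μcosθ)/(cosθ − μsinθ).
sinθ + μcosθ = 0.5120 + 0.200×0.8590 = 0.6838; cosθ − μsinθ = 0.8590 − 0.200×0.5120 = 0.7566.
v² = 109 × 9.8 × 0.6838/0.7566 = 965.5 m²/s², so v = 31.07 m/s.

31.1 m/s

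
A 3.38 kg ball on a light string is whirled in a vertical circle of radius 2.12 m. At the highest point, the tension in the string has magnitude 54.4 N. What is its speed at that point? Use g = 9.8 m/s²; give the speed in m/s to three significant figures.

7.41 m/s

At the top, T + mg = mv²/r, so v = √(r(T/m + g)) = √(2.12 × (54.4/3.38 + 9.8)) = √(2.12 × 25.89) = √54.90 = 7.409 m/s.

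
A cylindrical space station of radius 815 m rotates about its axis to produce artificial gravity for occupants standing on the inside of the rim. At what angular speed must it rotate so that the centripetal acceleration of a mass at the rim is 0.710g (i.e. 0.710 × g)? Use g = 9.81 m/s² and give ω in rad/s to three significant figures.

Centripetal acceleration a_c = ω²r. Setting ω²r = 0.710g:
ω = √(0.710g / r) = √(0.710 × 9.81 / 815) = √0.008546 = 0.09245 rad/s.

0.0924 rad/s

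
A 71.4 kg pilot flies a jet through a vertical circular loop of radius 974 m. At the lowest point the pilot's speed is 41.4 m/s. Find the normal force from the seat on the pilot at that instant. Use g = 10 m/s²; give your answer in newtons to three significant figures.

840 N

At the lowest point, N points up (toward the centre) and the weight mg points down (away from the centre), so the net inward force is N − mg = mv²/r.
N = m(v²/r + g) = 71.4 × ((41.4)²/974 + 10.0) = 71.4 × (1.760 + 10.0) = 71.4 × 11.76 = 839.6 N.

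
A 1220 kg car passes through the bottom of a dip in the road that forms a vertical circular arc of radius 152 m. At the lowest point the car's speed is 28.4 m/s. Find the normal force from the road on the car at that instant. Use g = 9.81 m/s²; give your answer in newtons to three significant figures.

18400 N

At the lowest point, N points up (toward the centre) and the weight mg points down (away from the centre), so the net inward force is N − mg = mv²/r.
N = m(v²/r + g) = 1220 × ((28.4)²/152 + 9.81) = 1220 × (5.306 + 9.81) = 1220 × 15.12 = 18440 N.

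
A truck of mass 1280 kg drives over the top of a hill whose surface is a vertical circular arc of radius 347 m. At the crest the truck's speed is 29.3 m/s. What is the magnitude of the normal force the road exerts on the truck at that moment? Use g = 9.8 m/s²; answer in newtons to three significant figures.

9380 N

At the crest the centripetal acceleration points downward (toward the centre of the arc), so mg − N = mv²/r.
N = m(g − v²/r) = 1280 × (9.8 − (29.3)²/347) = 1280 × (9.8 − 2.474) = 1280 × 7.326 = 9377 N.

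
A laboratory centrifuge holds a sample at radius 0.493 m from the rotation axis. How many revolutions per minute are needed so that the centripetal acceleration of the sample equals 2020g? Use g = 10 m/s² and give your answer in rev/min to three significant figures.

Require ω²r = 2020g, so ω = √(2020 × 10.0/0.493) = 202.4 rad/s.
In rev/min: ω × 60/(2π) = 202.4 × 60/(2π) = 1933 rev/min.

1930 rev/min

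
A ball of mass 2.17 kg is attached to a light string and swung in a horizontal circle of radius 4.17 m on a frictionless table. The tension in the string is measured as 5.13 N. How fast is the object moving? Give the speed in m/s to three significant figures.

3.14 m/s

T = m v²/r ⇒ v = √(T r / m) = √(5.13 × 4.17 / 2.17) = √9.858 = 3.140 m/s.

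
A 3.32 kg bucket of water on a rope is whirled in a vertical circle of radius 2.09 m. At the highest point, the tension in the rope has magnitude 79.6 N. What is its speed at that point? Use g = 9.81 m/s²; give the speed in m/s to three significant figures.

8.40 m/s

At the top, T + mg = mv²/r, so v = √(r(T/m + g)) = √(2.09 × (79.6/3.32 + 9.81)) = √(2.09 × 33.79) = √70.61 = 8.403 m/s.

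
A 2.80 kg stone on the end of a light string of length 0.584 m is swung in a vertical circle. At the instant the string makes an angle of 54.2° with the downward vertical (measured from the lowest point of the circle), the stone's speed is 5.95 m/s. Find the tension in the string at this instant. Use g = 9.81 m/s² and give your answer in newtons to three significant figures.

186 N

Take the radial direction toward the centre of the circle as positive. The component of the weight along the string toward the centre is −mg cos φ (φ measured from the bottom), so Newton's second law along the string gives T − mg cos φ = m v²/r.
cos 54.2° = 0.5850, so T = m(v²/r + g cos φ) = 2.80 × ((5.95)²/0.584 + 9.81 × 0.5850) = 2.80 × (60.62 + (5.738)) = 2.80 × 66.36 = 185.8 N.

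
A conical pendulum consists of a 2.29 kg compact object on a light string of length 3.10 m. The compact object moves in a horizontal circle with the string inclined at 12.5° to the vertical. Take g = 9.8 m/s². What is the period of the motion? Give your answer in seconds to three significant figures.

r = L sinθ = 0.6710 m. From T sinθ = mω²r and T cosθ = mg: tanθ = ω²r/g, so ω² = g tanθ / r = g/(L cosθ).
ω = √(g/(L cosθ)) = √(9.8/(3.10 × 0.9763)) = √3.238 = 1.799 rad/s.
Period = 2π/ω = 3.492 s.

3.49 s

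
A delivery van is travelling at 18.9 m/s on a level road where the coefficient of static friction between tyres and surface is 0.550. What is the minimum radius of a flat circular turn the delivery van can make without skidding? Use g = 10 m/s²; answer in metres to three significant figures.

At the limit, μ_s m g = m v²/r, so r_min = v²/(μ_s g) = (18.9)²/(0.550 × 10.0) = 357.2/5.500 = 64.95 m.

64.9 m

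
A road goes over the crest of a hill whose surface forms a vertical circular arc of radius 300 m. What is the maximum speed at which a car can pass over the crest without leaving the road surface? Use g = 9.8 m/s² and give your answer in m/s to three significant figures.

At the crest the centre of the circle is below the car, so the net downward (centripetal) force is mg − N = mv²/r.
The car leaves the road when N → 0, giving v_max = √(g r) = √(9.8 × 300) = 54.22 m/s.

54.2 m/s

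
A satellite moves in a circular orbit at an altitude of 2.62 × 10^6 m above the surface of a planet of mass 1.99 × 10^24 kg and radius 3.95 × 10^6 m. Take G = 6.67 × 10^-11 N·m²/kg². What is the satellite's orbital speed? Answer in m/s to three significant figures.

Orbital radius r = R + h = 3.95 × 10^6 + 2.62 × 10^6 = 6.570 × 10^6 m.
Gravity supplies the centripetal force: G M m / r² = m v² / r, so v = √(GM/r).
v = √(6.67 × 10^-11 × 1.99 × 10^24 / 6.570 × 10^6) = √(2.020 × 10^7) = 4495 m/s.

4490 m/s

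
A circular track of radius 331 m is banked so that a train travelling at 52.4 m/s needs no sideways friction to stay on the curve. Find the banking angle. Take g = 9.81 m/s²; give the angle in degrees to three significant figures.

With no friction, the horizontal component of the normal force provides the centripetal force: N sinθ = mv²/r, while N cosθ = mg vertically.
Dividing: tanθ = v²/(r g) = (52.4)²/(331 × 9.81) = 2746/3247 = 0.8456.
θ = arctan(0.8456) = 40.22°.

40.2°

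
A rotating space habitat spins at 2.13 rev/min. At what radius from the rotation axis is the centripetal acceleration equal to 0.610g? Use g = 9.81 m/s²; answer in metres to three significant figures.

ω = 2.13 rev/min × 2π/60 = 0.2231 rad/s.
a_c = ω²r = 0.610g ⇒ r = 0.610 × 9.81 / (0.2231)² = 5.984/0.04975 = 120.3 m.

120 m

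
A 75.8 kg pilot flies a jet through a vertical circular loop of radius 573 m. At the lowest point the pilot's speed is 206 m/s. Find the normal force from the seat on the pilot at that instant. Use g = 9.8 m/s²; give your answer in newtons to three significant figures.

At the lowest point, N points up (toward the centre) and the weight mg points down (away from the centre), so the net inward force is N − mg = mv²/r.
N = m(v²/r + g) = 75.8 × ((206)²/573 + 9.8) = 75.8 × (74.06 + 9.8) = 75.8 × 83.86 = 6357 N.

6360 N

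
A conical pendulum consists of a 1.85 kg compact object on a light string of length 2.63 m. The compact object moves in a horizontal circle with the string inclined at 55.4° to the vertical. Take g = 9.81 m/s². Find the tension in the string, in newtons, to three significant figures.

32.0 N

Vertically the bob has no acceleration, so T cosθ = mg.
T = mg/cosθ = 1.85 × 9.81 / cos 55.4° = 18.15/0.5678 = 31.96 N.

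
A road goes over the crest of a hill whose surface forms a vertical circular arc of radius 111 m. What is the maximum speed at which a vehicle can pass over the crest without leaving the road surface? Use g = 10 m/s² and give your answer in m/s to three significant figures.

33.3 m/s

At the crest the centre of the circle is below the vehicle, so the net downward (centripetal) force is mg − N = mv²/r.
The vehicle leaves the road when N → 0, giving v_max = √(g r) = √(10.0 × 111) = 33.32 m/s.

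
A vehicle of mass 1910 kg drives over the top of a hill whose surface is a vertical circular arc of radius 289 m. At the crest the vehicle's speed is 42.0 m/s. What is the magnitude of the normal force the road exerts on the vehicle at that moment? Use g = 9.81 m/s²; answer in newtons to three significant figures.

At the crest the centripetal acceleration points downward (toward the centre of the arc), so mg − N = mv²/r.
N = m(g − v²/r) = 1910 × (9.81 − (42.0)²/289) = 1910 × (9.81 − 6.104) = 1910 × 3.706 = 7079 N.

7080 N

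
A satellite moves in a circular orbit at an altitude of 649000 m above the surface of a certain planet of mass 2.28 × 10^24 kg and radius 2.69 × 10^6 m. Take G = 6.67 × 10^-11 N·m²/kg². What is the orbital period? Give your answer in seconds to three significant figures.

r = R + h = 2.69 × 10^6 + 649000 = 3.339 × 10^6 m. Gravity provides the centripetal force: G M m / r² = m v² / r ⇒ v = √(GM/r) = 6749 m/s.
T = 2πr/v = 2π × 3.339 × 10^6 / 6749 = 3109 s.

3110 s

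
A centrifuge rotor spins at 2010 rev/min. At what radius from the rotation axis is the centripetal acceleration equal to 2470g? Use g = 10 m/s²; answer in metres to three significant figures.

0.558 m

ω = 2010 rev/min × 2π/60 = 210.5 rad/s.
a_c = ω²r = 2470g ⇒ r = 2470 × 10.0 / (210.5)² = 24700/44300 = 0.5575 m.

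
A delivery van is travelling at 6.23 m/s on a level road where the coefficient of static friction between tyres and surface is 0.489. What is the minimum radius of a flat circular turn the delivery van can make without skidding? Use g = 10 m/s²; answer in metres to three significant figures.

At the limit, μ_s m g = m v²/r, so r_min = v²/(μ_s g) = (6.23)²/(0.489 × 10.0) = 38.81/4.890 = 7.937 m.

7.94 m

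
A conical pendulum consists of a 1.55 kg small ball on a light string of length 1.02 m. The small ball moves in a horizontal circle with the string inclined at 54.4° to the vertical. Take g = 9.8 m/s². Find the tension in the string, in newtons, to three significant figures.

Vertically the bob has no acceleration, so T cosθ = mg.
T = mg/cosθ = 1.55 × 9.8 / cos 54.4° = 15.19/0.5821 = 26.09 N.

26.1 N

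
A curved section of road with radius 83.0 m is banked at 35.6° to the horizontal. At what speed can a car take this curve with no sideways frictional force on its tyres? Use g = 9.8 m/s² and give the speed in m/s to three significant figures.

On a frictionless banked curve, N sinθ = mv²/r and N cosθ = mg, so tanθ = v²/(rg).
v = √(r g tanθ) = √(83.0 × 9.8 × tan 35.6°) = √(83.0 × 9.8 × 0.7159) = √582.3 = 24.13 m/s.

24.1 m/s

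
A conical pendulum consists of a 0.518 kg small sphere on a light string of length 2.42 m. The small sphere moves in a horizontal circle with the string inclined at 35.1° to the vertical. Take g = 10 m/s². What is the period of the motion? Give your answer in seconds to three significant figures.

r = L sinθ = 1.392 m. From T sinθ = mω²r and T cosθ = mg: tanθ = ω²r/g, so ω² = g tanθ / r = g/(L cosθ).
ω = √(g/(L cosθ)) = √(10.0/(2.42 × 0.8181)) = √5.051 = 2.247 rad/s.
Period = 2π/ω = 2.796 s.

2.80 s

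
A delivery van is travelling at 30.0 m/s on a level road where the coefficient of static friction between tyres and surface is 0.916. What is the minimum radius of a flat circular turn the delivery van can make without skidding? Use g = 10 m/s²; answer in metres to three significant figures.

98.3 m

At the limit, μ_s m g = m v²/r, so r_min = v²/(μ_s g) = (30.0)²/(0.916 × 10.0) = 900.0/9.160 = 98.25 m.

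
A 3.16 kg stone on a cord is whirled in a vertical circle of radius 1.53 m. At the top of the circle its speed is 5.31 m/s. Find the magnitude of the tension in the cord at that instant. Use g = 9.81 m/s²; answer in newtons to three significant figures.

At the top, both T and the weight mg point inward (toward the centre), so T + mg = mv²/r.
T = m(v²/r − g) = 3.16 × ((5.31)²/1.53 − 9.81) = 3.16 × (18.43 − 9.81) = 3.16 × 8.619 = 27.24 N.

27.2 N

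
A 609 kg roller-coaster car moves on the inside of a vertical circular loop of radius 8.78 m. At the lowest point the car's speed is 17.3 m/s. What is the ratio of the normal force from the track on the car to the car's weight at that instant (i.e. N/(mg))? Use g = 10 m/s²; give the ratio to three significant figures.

4.41

At the bottom, N − mg = mv²/r, so N = m(v²/r + g) and N/(mg) = v²/(rg) + 1 = (17.3)²/(8.78 × 10.0) + 1 = 3.409 + 1 = 4.409.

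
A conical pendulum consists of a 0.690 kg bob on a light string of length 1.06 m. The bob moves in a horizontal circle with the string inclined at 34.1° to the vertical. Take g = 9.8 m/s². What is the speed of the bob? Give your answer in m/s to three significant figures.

The radius of the circle is r = L sinθ = 1.06 × sin 34.1° = 0.5943 m.
Horizontally T sinθ = mv²/r and vertically T cosθ = mg, so tanθ = v²/(rg).
v = √(r g tanθ) = √(0.5943 × 9.8 × 0.6771) = √3.943 = 1.986 m/s.

1.99 m/s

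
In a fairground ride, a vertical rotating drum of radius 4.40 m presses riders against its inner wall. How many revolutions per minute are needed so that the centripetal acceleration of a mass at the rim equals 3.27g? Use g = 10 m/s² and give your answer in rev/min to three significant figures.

26.0 rev/min

Require ω²r = 3.27g, so ω = √(3.27 × 10.0/4.40) = 2.726 rad/s.
In rev/min: ω × 60/(2π) = 2.726 × 60/(2π) = 26.03 rev/min.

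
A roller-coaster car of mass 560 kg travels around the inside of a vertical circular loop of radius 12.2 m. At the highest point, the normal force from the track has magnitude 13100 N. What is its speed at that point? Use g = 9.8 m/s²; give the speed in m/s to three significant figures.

At the top, N + mg = mv²/r, so v = √(r(N/m + g)) = √(12.2 × (13100/560 + 9.8)) = √(12.2 × 33.19) = √405.0 = 20.12 m/s.

20.1 m/s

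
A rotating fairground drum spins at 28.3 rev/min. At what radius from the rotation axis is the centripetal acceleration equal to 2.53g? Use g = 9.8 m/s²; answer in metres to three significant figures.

2.82 m

ω = 28.3 rev/min × 2π/60 = 2.964 rad/s.
a_c = ω²r = 2.53g ⇒ r = 2.53 × 9.8 / (2.964)² = 24.79/8.783 = 2.823 m.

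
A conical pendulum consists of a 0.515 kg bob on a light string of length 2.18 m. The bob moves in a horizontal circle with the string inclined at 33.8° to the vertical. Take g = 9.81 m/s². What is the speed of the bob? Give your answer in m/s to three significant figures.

2.82 m/s

The radius of the circle is r = L sinθ = 2.18 × sin 33.8° = 1.213 m.
Horizontally T sinθ = mv²/r and vertically T cosθ = mg, so tanθ = v²/(rg).
v = √(r g tanθ) = √(1.213 × 9.81 × 0.6694) = √7.964 = 2.822 m/s.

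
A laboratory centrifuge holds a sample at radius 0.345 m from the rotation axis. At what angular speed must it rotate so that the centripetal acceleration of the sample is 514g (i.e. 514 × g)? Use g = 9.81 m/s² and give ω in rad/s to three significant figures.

Centripetal acceleration a_c = ω²r. Setting ω²r = 514g:
ω = √(514g / r) = √(514 × 9.81 / 0.345) = √14620 = 120.9 rad/s.

121 rad/s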